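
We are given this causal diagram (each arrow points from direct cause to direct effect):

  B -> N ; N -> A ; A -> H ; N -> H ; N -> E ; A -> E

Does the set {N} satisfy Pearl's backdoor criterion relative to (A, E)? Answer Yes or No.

Yes

Backdoor paths from A to E (paths whose first edge points into A):
  P1: A <- N -> E
Condition 1 (no descendant of A in the set): holds — descendants of A are {E, H}; none are in {N}.
Condition 2 (every backdoor path blocked by {N}):
  P1: blocked at fork node N ∈ conditioning set.
{N} satisfies the backdoor criterion.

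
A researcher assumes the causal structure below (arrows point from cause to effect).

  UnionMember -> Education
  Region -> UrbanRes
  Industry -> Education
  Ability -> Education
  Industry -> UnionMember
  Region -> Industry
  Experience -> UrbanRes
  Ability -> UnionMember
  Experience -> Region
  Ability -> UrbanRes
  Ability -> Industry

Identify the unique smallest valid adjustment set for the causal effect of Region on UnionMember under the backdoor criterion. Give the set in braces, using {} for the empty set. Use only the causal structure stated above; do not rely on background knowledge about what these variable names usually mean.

{}

Variables eligible for adjustment (non-descendants of Region, excluding Region and UnionMember): {Ability, Experience}.
Backdoor paths from Region to UnionMember:
  P1: Region <- Experience -> UrbanRes <- Ability -> Industry -> UnionMember
  P2: Region <- Experience -> UrbanRes <- Ability -> Industry -> Education <- UnionMember
  P3: Region <- Experience -> UrbanRes <- Ability -> UnionMember
  P4: Region <- Experience -> UrbanRes <- Ability -> Education <- Industry -> UnionMember
  P5: Region <- Experience -> UrbanRes <- Ability -> Education <- UnionMember
Each backdoor path contains an unconditioned collider, so every path is already blocked with the empty conditioning set:
  P1: blocked at collider UrbanRes (neither it nor any descendant is in the conditioning set).
  P2: blocked at collider UrbanRes (neither it nor any descendant is in the conditioning set).
  P3: blocked at collider UrbanRes (neither it nor any descendant is in the conditioning set).
  P4: blocked at collider UrbanRes (neither it nor any descendant is in the conditioning set).
  P5: blocked at collider UrbanRes (neither it nor any descendant is in the conditioning set).
The empty set is therefore the unique smallest valid set.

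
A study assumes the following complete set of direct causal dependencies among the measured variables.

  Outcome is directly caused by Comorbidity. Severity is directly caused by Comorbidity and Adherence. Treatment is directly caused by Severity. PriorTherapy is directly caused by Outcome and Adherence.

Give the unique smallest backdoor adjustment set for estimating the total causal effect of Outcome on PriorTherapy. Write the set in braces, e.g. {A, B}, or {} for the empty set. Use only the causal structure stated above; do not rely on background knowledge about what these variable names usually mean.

{}

Variables eligible for adjustment (non-descendants of Outcome, excluding Outcome and PriorTherapy): {Adherence, Comorbidity, Severity, Treatment}.
Backdoor paths from Outcome to PriorTherapy:
  P1: Outcome <- Comorbidity -> Severity <- Adherence -> PriorTherapy
Each backdoor path contains an unconditioned collider, so every path is already blocked with the empty conditioning set:
  P1: blocked at collider Severity (neither it nor any descendant is in the conditioning set).
The empty set is therefore the unique smallest valid set.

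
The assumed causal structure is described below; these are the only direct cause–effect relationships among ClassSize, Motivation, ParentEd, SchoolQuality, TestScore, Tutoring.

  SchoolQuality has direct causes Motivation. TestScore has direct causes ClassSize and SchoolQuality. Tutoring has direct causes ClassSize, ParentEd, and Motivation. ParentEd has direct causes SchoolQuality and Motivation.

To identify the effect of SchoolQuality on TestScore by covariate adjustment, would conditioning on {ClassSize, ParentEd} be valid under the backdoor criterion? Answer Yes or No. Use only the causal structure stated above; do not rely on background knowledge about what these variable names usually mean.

No

Backdoor paths from SchoolQuality to TestScore (paths whose first edge points into SchoolQuality):
  P1: SchoolQuality <- Motivation -> ParentEd -> Tutoring <- ClassSize -> TestScore
  P2: SchoolQuality <- Motivation -> Tutoring <- ClassSize -> TestScore
Condition 1 (no descendant of SchoolQuality in the set): FAILS — ParentEd is a descendant of SchoolQuality.
Condition 2 (every backdoor path blocked by {ClassSize, ParentEd}):
  P1: blocked at chain node ParentEd ∈ conditioning set.
  P2: blocked at collider Tutoring (neither it nor any descendant is in the conditioning set).
{ClassSize, ParentEd} does not satisfy the backdoor criterion.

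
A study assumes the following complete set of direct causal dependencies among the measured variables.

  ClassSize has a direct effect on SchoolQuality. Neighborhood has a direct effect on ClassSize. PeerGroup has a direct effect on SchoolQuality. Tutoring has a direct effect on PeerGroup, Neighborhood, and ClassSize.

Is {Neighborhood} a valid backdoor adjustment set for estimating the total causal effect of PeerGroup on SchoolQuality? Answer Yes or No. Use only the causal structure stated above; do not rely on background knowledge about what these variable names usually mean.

No

Backdoor paths from PeerGroup to SchoolQuality (paths whose first edge points into PeerGroup):
  P1: PeerGroup <- Tutoring -> Neighborhood -> ClassSize -> SchoolQuality
  P2: PeerGroup <- Tutoring -> ClassSize -> SchoolQuality
Condition 1 (no descendant of PeerGroup in the set): holds — descendants of PeerGroup are {SchoolQuality}; none are in {Neighborhood}.
Condition 2 (every backdoor path blocked by {Neighborhood}):
  P1: blocked at chain node Neighborhood ∈ conditioning set.
  P2: open — no interior node is in the conditioning set.
{Neighborhood} does not satisfy the backdoor criterion.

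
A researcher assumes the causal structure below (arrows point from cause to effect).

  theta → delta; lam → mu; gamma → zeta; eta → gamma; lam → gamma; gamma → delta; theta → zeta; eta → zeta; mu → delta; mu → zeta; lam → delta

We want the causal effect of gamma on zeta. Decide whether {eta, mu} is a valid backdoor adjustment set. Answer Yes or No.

Backdoor paths from gamma to zeta (paths whose first edge points into gamma):
  P1: gamma <- lam -> mu -> delta <- theta -> zeta
  P2: gamma <- lam -> mu -> zeta
  P3: gamma <- lam -> delta <- mu -> zeta
  P4: gamma <- lam -> delta <- theta -> zeta
  P5: gamma <- eta -> zeta
Condition 1 (no descendant of gamma in the set): holds — descendants of gamma are {delta, zeta}; none are in {eta, mu}.
Condition 2 (every backdoor path blocked by {eta, mu}):
  P1: blocked at chain node mu ∈ conditioning set.
  P2: blocked at chain node mu ∈ conditioning set.
  P3: blocked at collider delta (neither it nor any descendant is in the conditioning set).
  P4: blocked at collider delta (neither it nor any descendant is in the conditioning set).
  P5: blocked at fork node eta ∈ conditioning set.
{eta, mu} satisfies the backdoor criterion.

Yes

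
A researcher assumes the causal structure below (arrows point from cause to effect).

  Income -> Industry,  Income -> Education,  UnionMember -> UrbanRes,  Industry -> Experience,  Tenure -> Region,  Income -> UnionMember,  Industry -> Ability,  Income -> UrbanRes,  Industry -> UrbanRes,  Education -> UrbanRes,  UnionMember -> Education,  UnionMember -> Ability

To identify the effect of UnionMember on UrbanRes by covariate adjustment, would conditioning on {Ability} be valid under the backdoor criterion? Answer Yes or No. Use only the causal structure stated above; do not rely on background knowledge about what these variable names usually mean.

No

Backdoor paths from UnionMember to UrbanRes (paths whose first edge points into UnionMember):
  P1: UnionMember <- Income -> Industry -> UrbanRes
  P2: UnionMember <- Income -> Education -> UrbanRes
  P3: UnionMember <- Income -> UrbanRes
Condition 1 (no descendant of UnionMember in the set): FAILS — Ability is a descendant of UnionMember.
Condition 2 (every backdoor path blocked by {Ability}):
  P1: open — no interior node is in the conditioning set.
  P2: open — no interior node is in the conditioning set.
  P3: open — no interior node is in the conditioning set.
{Ability} does not satisfy the backdoor criterion.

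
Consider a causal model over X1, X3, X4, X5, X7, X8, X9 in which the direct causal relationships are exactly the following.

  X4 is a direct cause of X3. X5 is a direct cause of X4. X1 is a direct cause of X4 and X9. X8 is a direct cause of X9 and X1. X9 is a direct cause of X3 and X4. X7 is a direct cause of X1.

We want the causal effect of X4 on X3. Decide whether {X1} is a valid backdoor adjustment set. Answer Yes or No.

No

Backdoor paths from X4 to X3 (paths whose first edge points into X4):
  P1: X4 <- X1 <- X8 -> X9 -> X3
  P2: X4 <- X1 -> X9 -> X3
  P3: X4 <- X9 -> X3
Condition 1 (no descendant of X4 in the set): holds — descendants of X4 are {X3}; none are in {X1}.
Condition 2 (every backdoor path blocked by {X1}):
  P1: blocked at chain node X1 ∈ conditioning set.
  P2: blocked at fork node X1 ∈ conditioning set.
  P3: open — no interior node is in the conditioning set.
{X1} does not satisfy the backdoor criterion.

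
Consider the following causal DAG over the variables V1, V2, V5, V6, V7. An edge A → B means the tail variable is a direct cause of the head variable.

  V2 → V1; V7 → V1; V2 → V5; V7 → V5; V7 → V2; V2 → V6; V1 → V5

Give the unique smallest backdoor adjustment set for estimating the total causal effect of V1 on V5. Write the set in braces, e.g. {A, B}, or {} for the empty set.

Variables eligible for adjustment (non-descendants of V1, excluding V1 and V5): {V2, V6, V7}.
Backdoor paths from V1 to V5:
  P1: V1 <- V7 -> V2 -> V5
  P2: V1 <- V7 -> V5
  P3: V1 <- V2 <- V7 -> V5
  P4: V1 <- V2 -> V5
The empty set is not sufficient: P1 (V1 <- V7 -> V2 -> V5) has no collider blocking it and no conditioned non-collider, so it is open.
Try {V2, V7}:
  P1: blocked at fork node V7 ∈ conditioning set.
  P2: blocked at fork node V7 ∈ conditioning set.
  P3: blocked at chain node V2 ∈ conditioning set.
  P4: blocked at fork node V2 ∈ conditioning set.
{V2, V7} contains no descendant of V1 and blocks every backdoor path.
Every element of {V2, V7} is needed (dropping V2 leaves P4 open; dropping V7 leaves P2 open), so no proper subset is valid.
Among all size-2 subsets of the eligible variables, only {V2, V7} blocks every backdoor path, so it is the unique smallest valid adjustment set.

{V2, V7}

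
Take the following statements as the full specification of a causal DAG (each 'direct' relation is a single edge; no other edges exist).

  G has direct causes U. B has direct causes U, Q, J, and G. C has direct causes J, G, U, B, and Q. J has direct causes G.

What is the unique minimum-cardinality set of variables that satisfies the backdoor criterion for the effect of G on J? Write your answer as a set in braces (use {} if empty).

Variables eligible for adjustment (non-descendants of G, excluding G and J): {Q, U}.
Backdoor paths from G to J:
  P1: G <- U -> B <- Q -> C <- J
  P2: G <- U -> B <- J
  P3: G <- U -> B -> C <- J
  P4: G <- U -> C <- Q -> B <- J
  P5: G <- U -> C <- J
  P6: G <- U -> C <- B <- J
Each backdoor path contains an unconditioned collider, so every path is already blocked with the empty conditioning set:
  P1: blocked at collider B (neither it nor any descendant is in the conditioning set).
  P2: blocked at collider B (neither it nor any descendant is in the conditioning set).
  P3: blocked at collider C (neither it nor any descendant is in the conditioning set).
  P4: blocked at collider C (neither it nor any descendant is in the conditioning set).
  P5: blocked at collider C (neither it nor any descendant is in the conditioning set).
  P6: blocked at collider C (neither it nor any descendant is in the conditioning set).
The empty set is therefore the unique smallest valid set.

{}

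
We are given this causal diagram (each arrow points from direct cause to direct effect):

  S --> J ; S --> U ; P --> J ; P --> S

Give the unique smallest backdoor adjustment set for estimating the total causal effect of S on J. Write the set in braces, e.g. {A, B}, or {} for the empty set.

Variables eligible for adjustment (non-descendants of S, excluding S and J): {P}.
Backdoor paths from S to J:
  P1: S <- P -> J
The empty set is not sufficient: P1 (S <- P -> J) has no collider blocking it and no conditioned non-collider, so it is open.
Try {P}:
  P1: blocked at fork node P ∈ conditioning set.
{P} contains no descendant of S and blocks every backdoor path.
{P} is the unique smallest valid adjustment set.

{P}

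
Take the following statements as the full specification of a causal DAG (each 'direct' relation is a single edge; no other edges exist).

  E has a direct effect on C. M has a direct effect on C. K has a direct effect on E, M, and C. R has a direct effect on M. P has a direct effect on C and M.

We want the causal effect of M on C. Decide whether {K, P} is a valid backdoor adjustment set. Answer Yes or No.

Backdoor paths from M to C (paths whose first edge points into M):
  P1: M <- K -> E -> C
  P2: M <- K -> C
  P3: M <- P -> C
Condition 1 (no descendant of M in the set): holds — descendants of M are {C}; none are in {K, P}.
Condition 2 (every backdoor path blocked by {K, P}):
  P1: blocked at fork node K ∈ conditioning set.
  P2: blocked at fork node K ∈ conditioning set.
  P3: blocked at fork node P ∈ conditioning set.
{K, P} satisfies the backdoor criterion.

Yes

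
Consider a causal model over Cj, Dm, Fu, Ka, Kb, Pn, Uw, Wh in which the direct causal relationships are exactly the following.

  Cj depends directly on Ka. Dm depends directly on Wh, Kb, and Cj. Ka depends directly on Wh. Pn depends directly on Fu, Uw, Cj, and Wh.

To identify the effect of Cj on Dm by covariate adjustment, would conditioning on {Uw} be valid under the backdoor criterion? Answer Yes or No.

No

Backdoor paths from Cj to Dm (paths whose first edge points into Cj):
  P1: Cj <- Ka <- Wh -> Dm
Condition 1 (no descendant of Cj in the set): holds — descendants of Cj are {Dm, Pn}; none are in {Uw}.
Condition 2 (every backdoor path blocked by {Uw}):
  P1: open — no interior node is in the conditioning set.
{Uw} does not satisfy the backdoor criterion.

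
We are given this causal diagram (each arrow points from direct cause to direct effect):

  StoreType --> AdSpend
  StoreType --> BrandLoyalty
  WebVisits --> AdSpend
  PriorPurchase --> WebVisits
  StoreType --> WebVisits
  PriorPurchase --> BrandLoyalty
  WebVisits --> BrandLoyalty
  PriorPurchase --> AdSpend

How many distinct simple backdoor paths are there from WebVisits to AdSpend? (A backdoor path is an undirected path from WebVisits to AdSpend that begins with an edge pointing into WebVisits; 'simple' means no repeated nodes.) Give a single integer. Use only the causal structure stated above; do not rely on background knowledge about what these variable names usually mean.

A backdoor path from WebVisits to AdSpend is any simple undirected path whose first edge points into WebVisits (i.e. leaves WebVisits via a parent).
Parents of WebVisits: {PriorPurchase, StoreType}.
Enumerating:
  P1: WebVisits <- PriorPurchase -> AdSpend
  P2: WebVisits <- PriorPurchase -> BrandLoyalty <- StoreType -> AdSpend
  P3: WebVisits <- StoreType -> AdSpend
  P4: WebVisits <- StoreType -> BrandLoyalty <- PriorPurchase -> AdSpend
That exhausts the simple backdoor paths. Count: 4.

4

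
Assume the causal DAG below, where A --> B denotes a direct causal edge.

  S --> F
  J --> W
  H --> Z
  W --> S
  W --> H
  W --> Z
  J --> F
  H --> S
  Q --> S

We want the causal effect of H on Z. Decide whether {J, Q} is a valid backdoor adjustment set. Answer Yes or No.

No

Backdoor paths from H to Z (paths whose first edge points into H):
  P1: H <- W -> Z
Condition 1 (no descendant of H in the set): holds — descendants of H are {F, S, Z}; none are in {J, Q}.
Condition 2 (every backdoor path blocked by {J, Q}):
  P1: open — no interior node is in the conditioning set.
{J, Q} does not satisfy the backdoor criterion.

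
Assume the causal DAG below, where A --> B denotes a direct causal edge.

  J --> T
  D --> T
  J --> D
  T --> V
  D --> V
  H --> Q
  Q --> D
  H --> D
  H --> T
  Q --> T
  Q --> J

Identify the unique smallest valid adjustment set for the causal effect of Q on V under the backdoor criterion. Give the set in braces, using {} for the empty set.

Variables eligible for adjustment (non-descendants of Q, excluding Q and V): {H}.
Backdoor paths from Q to V:
  P1: Q <- H -> D <- J -> T -> V
  P2: Q <- H -> D -> T -> V
  P3: Q <- H -> D -> V
  P4: Q <- H -> T <- J -> D -> V
  P5: Q <- H -> T <- D -> V
  P6: Q <- H -> T -> V
The empty set is not sufficient: P2 (Q <- H -> D -> T -> V) has no collider blocking it and no conditioned non-collider, so it is open.
Try {H}:
  P1: blocked at fork node H ∈ conditioning set.
  P2: blocked at fork node H ∈ conditioning set.
  P3: blocked at fork node H ∈ conditioning set.
  P4: blocked at fork node H ∈ conditioning set.
  P5: blocked at fork node H ∈ conditioning set.
  P6: blocked at fork node H ∈ conditioning set.
{H} contains no descendant of Q and blocks every backdoor path.
{H} is the unique smallest valid adjustment set.

{H}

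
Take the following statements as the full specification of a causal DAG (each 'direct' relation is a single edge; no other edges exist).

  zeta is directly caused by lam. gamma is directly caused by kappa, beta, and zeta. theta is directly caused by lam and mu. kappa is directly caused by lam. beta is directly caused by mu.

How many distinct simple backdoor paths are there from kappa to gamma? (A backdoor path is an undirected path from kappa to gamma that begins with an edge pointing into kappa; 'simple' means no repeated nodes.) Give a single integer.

2

A backdoor path from kappa to gamma is any simple undirected path whose first edge points into kappa (i.e. leaves kappa via a parent).
Parents of kappa: {lam}.
Enumerating:
  P1: kappa <- lam -> zeta -> gamma
  P2: kappa <- lam -> theta <- mu -> beta -> gamma
That exhausts the simple backdoor paths. Count: 2.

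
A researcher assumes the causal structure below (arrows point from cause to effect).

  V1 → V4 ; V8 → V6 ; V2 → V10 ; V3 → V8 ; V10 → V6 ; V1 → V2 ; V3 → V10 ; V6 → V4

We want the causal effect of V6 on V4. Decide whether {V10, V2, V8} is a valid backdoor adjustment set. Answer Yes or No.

Backdoor paths from V6 to V4 (paths whose first edge points into V6):
  P1: V6 <- V10 <- V2 <- V1 -> V4
  P2: V6 <- V8 <- V3 -> V10 <- V2 <- V1 -> V4
Condition 1 (no descendant of V6 in the set): holds — descendants of V6 are {V4}; none are in {V10, V2, V8}.
Condition 2 (every backdoor path blocked by {V10, V2, V8}):
  P1: blocked at chain node V10 ∈ conditioning set.
  P2: blocked at chain node V8 ∈ conditioning set.
{V10, V2, V8} satisfies the backdoor criterion.

Yes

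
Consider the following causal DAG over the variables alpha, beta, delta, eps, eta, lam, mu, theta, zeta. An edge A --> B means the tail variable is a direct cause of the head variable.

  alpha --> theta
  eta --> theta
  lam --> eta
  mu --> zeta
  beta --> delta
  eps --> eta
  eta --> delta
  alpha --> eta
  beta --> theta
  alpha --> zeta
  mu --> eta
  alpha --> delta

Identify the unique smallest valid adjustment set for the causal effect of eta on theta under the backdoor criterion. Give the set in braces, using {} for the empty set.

Variables eligible for adjustment (non-descendants of eta, excluding eta and theta): {alpha, beta, eps, lam, mu, zeta}.
Backdoor paths from eta to theta:
  P1: eta <- alpha -> delta <- beta -> theta
  P2: eta <- alpha -> theta
  P3: eta <- mu -> zeta <- alpha -> delta <- beta -> theta
  P4: eta <- mu -> zeta <- alpha -> theta
The empty set is not sufficient: P2 (eta <- alpha -> theta) has no collider blocking it and no conditioned non-collider, so it is open.
Try {alpha}:
  P1: blocked at fork node alpha ∈ conditioning set.
  P2: blocked at fork node alpha ∈ conditioning set.
  P3: blocked at collider zeta (neither it nor any descendant is in the conditioning set).
  P4: blocked at collider zeta (neither it nor any descendant is in the conditioning set).
{alpha} contains no descendant of eta and blocks every backdoor path.
No other singleton works — e.g. {mu} leaves P2 open — so {alpha} is the unique smallest valid adjustment set.

{alpha}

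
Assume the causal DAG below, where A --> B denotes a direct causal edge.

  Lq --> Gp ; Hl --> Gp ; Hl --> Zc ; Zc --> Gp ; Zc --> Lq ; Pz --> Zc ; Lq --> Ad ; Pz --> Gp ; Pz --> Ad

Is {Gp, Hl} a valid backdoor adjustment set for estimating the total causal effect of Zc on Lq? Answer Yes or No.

Backdoor paths from Zc to Lq (paths whose first edge points into Zc):
  P1: Zc <- Pz -> Gp <- Lq
  P2: Zc <- Pz -> Ad <- Lq
  P3: Zc <- Hl -> Gp <- Pz -> Ad <- Lq
  P4: Zc <- Hl -> Gp <- Lq
Condition 1 (no descendant of Zc in the set): FAILS — Gp is a descendant of Zc.
Condition 2 (every backdoor path blocked by {Gp, Hl}):
  P1: open — collider(s) Gp are conditioned on (or have a conditioned descendant) and no non-collider on the path is in the set.
  P2: blocked at collider Ad (neither it nor any descendant is in the conditioning set).
  P3: blocked at fork node Hl ∈ conditioning set.
  P4: blocked at fork node Hl ∈ conditioning set.
{Gp, Hl} does not satisfy the backdoor criterion.

No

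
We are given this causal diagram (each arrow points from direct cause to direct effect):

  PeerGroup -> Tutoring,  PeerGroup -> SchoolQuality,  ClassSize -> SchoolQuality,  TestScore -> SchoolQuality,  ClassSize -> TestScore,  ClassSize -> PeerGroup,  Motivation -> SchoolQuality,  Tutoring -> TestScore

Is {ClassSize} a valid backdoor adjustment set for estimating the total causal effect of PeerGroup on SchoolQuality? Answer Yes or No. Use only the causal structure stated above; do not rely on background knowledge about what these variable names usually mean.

Backdoor paths from PeerGroup to SchoolQuality (paths whose first edge points into PeerGroup):
  P1: PeerGroup <- ClassSize -> TestScore -> SchoolQuality
  P2: PeerGroup <- ClassSize -> SchoolQuality
Condition 1 (no descendant of PeerGroup in the set): holds — descendants of PeerGroup are {SchoolQuality, TestScore, Tutoring}; none are in {ClassSize}.
Condition 2 (every backdoor path blocked by {ClassSize}):
  P1: blocked at fork node ClassSize ∈ conditioning set.
  P2: blocked at fork node ClassSize ∈ conditioning set.
{ClassSize} satisfies the backdoor criterion.

Yes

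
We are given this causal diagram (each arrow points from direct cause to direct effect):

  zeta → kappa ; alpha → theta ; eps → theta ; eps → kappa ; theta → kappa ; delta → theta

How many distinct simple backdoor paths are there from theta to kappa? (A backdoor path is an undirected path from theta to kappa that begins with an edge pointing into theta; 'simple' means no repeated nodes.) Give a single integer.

1

A backdoor path from theta to kappa is any simple undirected path whose first edge points into theta (i.e. leaves theta via a parent).
Parents of theta: {alpha, delta, eps}.
Enumerating:
  P1: theta <- eps -> kappa
That exhausts the simple backdoor paths. Count: 1.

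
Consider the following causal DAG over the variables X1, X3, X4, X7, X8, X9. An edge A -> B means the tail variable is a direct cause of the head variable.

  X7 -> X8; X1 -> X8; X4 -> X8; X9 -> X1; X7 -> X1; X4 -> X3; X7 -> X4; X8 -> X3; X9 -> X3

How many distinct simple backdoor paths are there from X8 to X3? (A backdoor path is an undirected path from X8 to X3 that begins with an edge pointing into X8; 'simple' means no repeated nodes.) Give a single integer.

A backdoor path from X8 to X3 is any simple undirected path whose first edge points into X8 (i.e. leaves X8 via a parent).
Parents of X8: {X1, X4, X7}.
Enumerating:
  P1: X8 <- X7 -> X4 -> X3
  P2: X8 <- X7 -> X1 <- X9 -> X3
  P3: X8 <- X4 <- X7 -> X1 <- X9 -> X3
  P4: X8 <- X4 -> X3
  P5: X8 <- X1 <- X7 -> X4 -> X3
  P6: X8 <- X1 <- X9 -> X3
That exhausts the simple backdoor paths. Count: 6.

6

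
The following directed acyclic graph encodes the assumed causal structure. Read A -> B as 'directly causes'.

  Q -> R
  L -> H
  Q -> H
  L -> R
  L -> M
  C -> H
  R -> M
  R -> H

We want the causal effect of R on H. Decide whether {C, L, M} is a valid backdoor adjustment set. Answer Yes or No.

No

Backdoor paths from R to H (paths whose first edge points into R):
  P1: R <- Q -> H
  P2: R <- L -> H
Condition 1 (no descendant of R in the set): FAILS — M is a descendant of R.
Condition 2 (every backdoor path blocked by {C, L, M}):
  P1: open — no interior node is in the conditioning set.
  P2: blocked at fork node L ∈ conditioning set.
{C, L, M} does not satisfy the backdoor criterion.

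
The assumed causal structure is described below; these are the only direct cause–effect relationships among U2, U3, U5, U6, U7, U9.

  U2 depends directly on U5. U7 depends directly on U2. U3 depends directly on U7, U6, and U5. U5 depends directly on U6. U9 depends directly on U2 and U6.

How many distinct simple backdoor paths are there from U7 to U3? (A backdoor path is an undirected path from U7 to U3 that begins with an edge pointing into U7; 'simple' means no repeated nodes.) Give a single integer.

A backdoor path from U7 to U3 is any simple undirected path whose first edge points into U7 (i.e. leaves U7 via a parent).
Parents of U7: {U2}.
Enumerating:
  P1: U7 <- U2 <- U5 <- U6 -> U3
  P2: U7 <- U2 <- U5 -> U3
  P3: U7 <- U2 -> U9 <- U6 -> U5 -> U3
  P4: U7 <- U2 -> U9 <- U6 -> U3
That exhausts the simple backdoor paths. Count: 4.

4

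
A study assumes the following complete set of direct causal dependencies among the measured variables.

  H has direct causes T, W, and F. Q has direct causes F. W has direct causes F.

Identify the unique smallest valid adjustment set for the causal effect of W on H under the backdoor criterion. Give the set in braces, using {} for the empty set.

Variables eligible for adjustment (non-descendants of W, excluding W and H): {F, Q, T}.
Backdoor paths from W to H:
  P1: W <- F -> H
The empty set is not sufficient: P1 (W <- F -> H) has no collider blocking it and no conditioned non-collider, so it is open.
Try {F}:
  P1: blocked at fork node F ∈ conditioning set.
{F} contains no descendant of W and blocks every backdoor path.
No other singleton works — e.g. {T} leaves P1 open — so {F} is the unique smallest valid adjustment set.

{F}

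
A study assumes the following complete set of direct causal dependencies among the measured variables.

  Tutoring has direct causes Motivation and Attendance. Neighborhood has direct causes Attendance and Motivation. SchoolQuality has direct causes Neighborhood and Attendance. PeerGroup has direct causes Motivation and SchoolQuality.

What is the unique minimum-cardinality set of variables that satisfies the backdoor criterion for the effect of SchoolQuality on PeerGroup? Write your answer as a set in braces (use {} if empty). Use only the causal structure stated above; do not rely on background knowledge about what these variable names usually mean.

Variables eligible for adjustment (non-descendants of SchoolQuality, excluding SchoolQuality and PeerGroup): {Attendance, Motivation, Neighborhood, Tutoring}.
Backdoor paths from SchoolQuality to PeerGroup:
  P1: SchoolQuality <- Attendance -> Neighborhood <- Motivation -> PeerGroup
  P2: SchoolQuality <- Attendance -> Tutoring <- Motivation -> PeerGroup
  P3: SchoolQuality <- Neighborhood <- Attendance -> Tutoring <- Motivation -> PeerGroup
  P4: SchoolQuality <- Neighborhood <- Motivation -> PeerGroup
The empty set is not sufficient: P4 (SchoolQuality <- Neighborhood <- Motivation -> PeerGroup) has no collider blocking it and no conditioned non-collider, so it is open.
Try {Motivation}:
  P1: blocked at collider Neighborhood (neither it nor any descendant is in the conditioning set).
  P2: blocked at collider Tutoring (neither it nor any descendant is in the conditioning set).
  P3: blocked at collider Tutoring (neither it nor any descendant is in the conditioning set).
  P4: blocked at fork node Motivation ∈ conditioning set.
{Motivation} contains no descendant of SchoolQuality and blocks every backdoor path.
No other singleton works — e.g. {Attendance} leaves P4 open — so {Motivation} is the unique smallest valid adjustment set.

{Motivation}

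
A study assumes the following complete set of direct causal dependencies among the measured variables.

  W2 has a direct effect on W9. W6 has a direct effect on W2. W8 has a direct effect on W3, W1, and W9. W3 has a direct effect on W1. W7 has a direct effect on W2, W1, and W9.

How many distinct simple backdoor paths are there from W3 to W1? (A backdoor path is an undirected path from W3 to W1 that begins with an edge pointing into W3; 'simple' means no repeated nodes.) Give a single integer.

A backdoor path from W3 to W1 is any simple undirected path whose first edge points into W3 (i.e. leaves W3 via a parent).
Parents of W3: {W8}.
Enumerating:
  P1: W3 <- W8 -> W9 <- W7 -> W1
  P2: W3 <- W8 -> W9 <- W2 <- W7 -> W1
  P3: W3 <- W8 -> W1
That exhausts the simple backdoor paths. Count: 3.

3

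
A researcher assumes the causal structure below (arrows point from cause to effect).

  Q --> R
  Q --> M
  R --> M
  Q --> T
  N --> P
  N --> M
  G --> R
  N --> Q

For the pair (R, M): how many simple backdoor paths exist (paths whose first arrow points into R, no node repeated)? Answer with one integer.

A backdoor path from R to M is any simple undirected path whose first edge points into R (i.e. leaves R via a parent).
Parents of R: {G, Q}.
Enumerating:
  P1: R <- Q <- N -> M
  P2: R <- Q -> M
That exhausts the simple backdoor paths. Count: 2.

2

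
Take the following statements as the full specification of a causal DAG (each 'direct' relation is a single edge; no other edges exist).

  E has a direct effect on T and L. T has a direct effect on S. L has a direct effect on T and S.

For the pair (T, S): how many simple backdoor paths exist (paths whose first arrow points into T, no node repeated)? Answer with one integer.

2

A backdoor path from T to S is any simple undirected path whose first edge points into T (i.e. leaves T via a parent).
Parents of T: {E, L}.
Enumerating:
  P1: T <- E -> L -> S
  P2: T <- L -> S
That exhausts the simple backdoor paths. Count: 2.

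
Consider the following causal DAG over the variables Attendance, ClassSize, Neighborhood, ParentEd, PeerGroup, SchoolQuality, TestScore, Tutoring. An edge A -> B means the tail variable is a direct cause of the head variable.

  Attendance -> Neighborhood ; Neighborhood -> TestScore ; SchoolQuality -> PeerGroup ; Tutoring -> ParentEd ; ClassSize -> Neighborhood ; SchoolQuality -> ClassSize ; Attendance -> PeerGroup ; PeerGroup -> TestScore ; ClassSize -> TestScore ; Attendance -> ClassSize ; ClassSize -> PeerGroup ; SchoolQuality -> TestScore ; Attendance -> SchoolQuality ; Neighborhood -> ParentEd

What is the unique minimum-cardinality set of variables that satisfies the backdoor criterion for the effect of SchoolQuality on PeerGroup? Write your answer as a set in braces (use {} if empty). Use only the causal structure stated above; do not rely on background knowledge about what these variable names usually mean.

Variables eligible for adjustment (non-descendants of SchoolQuality, excluding SchoolQuality and PeerGroup): {Attendance, Tutoring}.
Backdoor paths from SchoolQuality to PeerGroup:
  P1: SchoolQuality <- Attendance -> ClassSize -> Neighborhood -> TestScore <- PeerGroup
  P2: SchoolQuality <- Attendance -> ClassSize -> PeerGroup
  P3: SchoolQuality <- Attendance -> ClassSize -> TestScore <- PeerGroup
  P4: SchoolQuality <- Attendance -> Neighborhood <- ClassSize -> PeerGroup
  P5: SchoolQuality <- Attendance -> Neighborhood <- ClassSize -> TestScore <- PeerGroup
  P6: SchoolQuality <- Attendance -> Neighborhood -> TestScore <- ClassSize -> PeerGroup
  P7: SchoolQuality <- Attendance -> Neighborhood -> TestScore <- PeerGroup
  P8: SchoolQuality <- Attendance -> PeerGroup
The empty set is not sufficient: P2 (SchoolQuality <- Attendance -> ClassSize -> PeerGroup) has no collider blocking it and no conditioned non-collider, so it is open.
Try {Attendance}:
  P1: blocked at fork node Attendance ∈ conditioning set.
  P2: blocked at fork node Attendance ∈ conditioning set.
  P3: blocked at fork node Attendance ∈ conditioning set.
  P4: blocked at fork node Attendance ∈ conditioning set.
  P5: blocked at fork node Attendance ∈ conditioning set.
  P6: blocked at fork node Attendance ∈ conditioning set.
  P7: blocked at fork node Attendance ∈ conditioning set.
  P8: blocked at fork node Attendance ∈ conditioning set.
{Attendance} contains no descendant of SchoolQuality and blocks every backdoor path.
No other singleton works — e.g. {Tutoring} leaves P2 open — so {Attendance} is the unique smallest valid adjustment set.

{Attendance}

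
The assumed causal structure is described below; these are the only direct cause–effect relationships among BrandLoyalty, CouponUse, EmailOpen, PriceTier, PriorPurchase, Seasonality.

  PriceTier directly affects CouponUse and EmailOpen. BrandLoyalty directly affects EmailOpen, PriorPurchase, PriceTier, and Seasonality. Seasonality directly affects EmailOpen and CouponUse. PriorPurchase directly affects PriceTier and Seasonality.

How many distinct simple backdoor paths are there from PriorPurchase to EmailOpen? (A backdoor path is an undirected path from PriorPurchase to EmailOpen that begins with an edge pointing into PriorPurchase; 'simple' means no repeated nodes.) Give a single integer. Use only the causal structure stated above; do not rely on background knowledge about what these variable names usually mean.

A backdoor path from PriorPurchase to EmailOpen is any simple undirected path whose first edge points into PriorPurchase (i.e. leaves PriorPurchase via a parent).
Parents of PriorPurchase: {BrandLoyalty}.
Enumerating:
  P1: PriorPurchase <- BrandLoyalty -> Seasonality -> CouponUse <- PriceTier -> EmailOpen
  P2: PriorPurchase <- BrandLoyalty -> Seasonality -> EmailOpen
  P3: PriorPurchase <- BrandLoyalty -> PriceTier -> CouponUse <- Seasonality -> EmailOpen
  P4: PriorPurchase <- BrandLoyalty -> PriceTier -> EmailOpen
  P5: PriorPurchase <- BrandLoyalty -> EmailOpen
That exhausts the simple backdoor paths. Count: 5.

5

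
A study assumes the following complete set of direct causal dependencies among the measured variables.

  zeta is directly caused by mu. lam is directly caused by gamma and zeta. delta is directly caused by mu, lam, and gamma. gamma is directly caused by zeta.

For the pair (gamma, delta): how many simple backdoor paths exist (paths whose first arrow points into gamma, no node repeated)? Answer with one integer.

2

A backdoor path from gamma to delta is any simple undirected path whose first edge points into gamma (i.e. leaves gamma via a parent).
Parents of gamma: {zeta}.
Enumerating:
  P1: gamma <- zeta <- mu -> delta
  P2: gamma <- zeta -> lam -> delta
That exhausts the simple backdoor paths. Count: 2.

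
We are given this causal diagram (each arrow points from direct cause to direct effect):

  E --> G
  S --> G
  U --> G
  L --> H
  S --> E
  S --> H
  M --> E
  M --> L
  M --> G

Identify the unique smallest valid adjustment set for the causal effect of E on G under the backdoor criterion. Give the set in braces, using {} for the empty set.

{M, S}

Variables eligible for adjustment (non-descendants of E, excluding E and G): {H, L, M, S, U}.
Backdoor paths from E to G:
  P1: E <- M -> L -> H <- S -> G
  P2: E <- M -> G
  P3: E <- S -> G
  P4: E <- S -> H <- L <- M -> G
The empty set is not sufficient: P2 (E <- M -> G) has no collider blocking it and no conditioned non-collider, so it is open.
Try {M, S}:
  P1: blocked at fork node M ∈ conditioning set.
  P2: blocked at fork node M ∈ conditioning set.
  P3: blocked at fork node S ∈ conditioning set.
  P4: blocked at fork node S ∈ conditioning set.
{M, S} contains no descendant of E and blocks every backdoor path.
Every element of {M, S} is needed (dropping M leaves P2 open; dropping S leaves P3 open), so no proper subset is valid.
Among all size-2 subsets of the eligible variables, only {M, S} blocks every backdoor path, so it is the unique smallest valid adjustment set.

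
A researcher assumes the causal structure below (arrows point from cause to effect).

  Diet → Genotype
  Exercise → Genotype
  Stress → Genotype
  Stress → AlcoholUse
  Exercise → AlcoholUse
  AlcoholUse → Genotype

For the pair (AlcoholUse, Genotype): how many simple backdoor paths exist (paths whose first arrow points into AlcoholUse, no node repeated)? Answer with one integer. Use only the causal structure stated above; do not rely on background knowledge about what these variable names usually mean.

A backdoor path from AlcoholUse to Genotype is any simple undirected path whose first edge points into AlcoholUse (i.e. leaves AlcoholUse via a parent).
Parents of AlcoholUse: {Exercise, Stress}.
Enumerating:
  P1: AlcoholUse <- Exercise -> Genotype
  P2: AlcoholUse <- Stress -> Genotype
That exhausts the simple backdoor paths. Count: 2.

2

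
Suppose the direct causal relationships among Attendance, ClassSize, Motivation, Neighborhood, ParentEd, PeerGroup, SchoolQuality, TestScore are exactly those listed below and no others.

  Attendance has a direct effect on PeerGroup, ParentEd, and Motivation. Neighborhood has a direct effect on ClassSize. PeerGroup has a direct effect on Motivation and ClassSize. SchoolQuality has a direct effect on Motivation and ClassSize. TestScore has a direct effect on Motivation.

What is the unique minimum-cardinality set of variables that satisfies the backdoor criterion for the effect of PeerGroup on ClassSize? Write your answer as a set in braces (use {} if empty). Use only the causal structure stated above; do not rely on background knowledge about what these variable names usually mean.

Variables eligible for adjustment (non-descendants of PeerGroup, excluding PeerGroup and ClassSize): {Attendance, Neighborhood, ParentEd, SchoolQuality, TestScore}.
Backdoor paths from PeerGroup to ClassSize:
  P1: PeerGroup <- Attendance -> Motivation <- SchoolQuality -> ClassSize
Each backdoor path contains an unconditioned collider, so every path is already blocked with the empty conditioning set:
  P1: blocked at collider Motivation (neither it nor any descendant is in the conditioning set).
The empty set is therefore the unique smallest valid set.

{}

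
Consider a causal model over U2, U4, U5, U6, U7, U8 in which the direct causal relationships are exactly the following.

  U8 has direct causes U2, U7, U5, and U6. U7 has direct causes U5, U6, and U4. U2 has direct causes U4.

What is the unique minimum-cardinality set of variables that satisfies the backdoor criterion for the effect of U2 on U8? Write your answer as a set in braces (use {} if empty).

Variables eligible for adjustment (non-descendants of U2, excluding U2 and U8): {U4, U5, U6, U7}.
Backdoor paths from U2 to U8:
  P1: U2 <- U4 -> U7 <- U5 -> U8
  P2: U2 <- U4 -> U7 <- U6 -> U8
  P3: U2 <- U4 -> U7 -> U8
The empty set is not sufficient: P3 (U2 <- U4 -> U7 -> U8) has no collider blocking it and no conditioned non-collider, so it is open.
Try {U4}:
  P1: blocked at fork node U4 ∈ conditioning set.
  P2: blocked at fork node U4 ∈ conditioning set.
  P3: blocked at fork node U4 ∈ conditioning set.
{U4} contains no descendant of U2 and blocks every backdoor path.
No other singleton works — e.g. {U5} leaves P3 open — so {U4} is the unique smallest valid adjustment set.

{U4}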